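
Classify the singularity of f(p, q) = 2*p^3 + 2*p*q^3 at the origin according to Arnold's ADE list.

E_7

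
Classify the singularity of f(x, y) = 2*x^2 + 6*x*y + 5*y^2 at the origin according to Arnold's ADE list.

A_{1}

The Hessian of f at 0 is [[4, 6], [6, 10]] with rank 2, so corank 0. A Groebner basis of the Jacobian ideal J(f) in C{x,y} is {x, y}; counting standard monomials gives mu = 1. Corank 0: nondegenerate Morse point, so A_1.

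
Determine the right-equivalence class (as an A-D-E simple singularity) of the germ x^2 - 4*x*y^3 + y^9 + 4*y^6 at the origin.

A8

The Hessian of f at 0 has rank 1. Corank 1: A-series; mu = 8 gives A_8.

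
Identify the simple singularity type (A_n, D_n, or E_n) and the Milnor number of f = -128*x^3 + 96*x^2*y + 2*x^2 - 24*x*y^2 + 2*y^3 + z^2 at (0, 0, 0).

Type A2, Milnor number mu = 2.

The Hessian of f at 0 is [[4, 0, 0], [0, 0, 0], [0, 0, 2]] with rank 2, so corank 1. A Groebner basis of the Jacobian ideal J(f) in C{x,y,z} is {y^2, x, z}; counting standard monomials gives mu = 2. Corank 1: A-series; mu = 2 gives A_2.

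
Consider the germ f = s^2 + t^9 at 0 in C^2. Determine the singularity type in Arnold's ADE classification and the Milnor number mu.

Type A_8, Milnor number mu = 8.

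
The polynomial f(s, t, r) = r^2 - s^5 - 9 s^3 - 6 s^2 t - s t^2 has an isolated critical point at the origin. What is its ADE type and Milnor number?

Type D_{6}, Milnor number mu = 6.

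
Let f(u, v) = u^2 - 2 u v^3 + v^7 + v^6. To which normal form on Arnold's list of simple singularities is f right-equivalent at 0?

A6

The Hessian of f at 0 has rank 1. Corank 1: A-series; mu = 6 gives A_6.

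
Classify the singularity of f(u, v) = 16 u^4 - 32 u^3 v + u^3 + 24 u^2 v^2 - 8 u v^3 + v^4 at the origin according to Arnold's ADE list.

The Hessian of f at 0 has rank 0. Corank 2; j^3 = u^3 is a perfect cube, so E-series; the 4-jet and mu = 6 give E_6.

E6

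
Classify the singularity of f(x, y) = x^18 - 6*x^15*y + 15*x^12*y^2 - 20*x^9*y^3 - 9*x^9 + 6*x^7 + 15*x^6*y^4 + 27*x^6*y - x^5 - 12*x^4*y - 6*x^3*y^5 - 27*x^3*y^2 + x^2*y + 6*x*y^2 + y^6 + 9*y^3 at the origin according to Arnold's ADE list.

D_7

The Hessian of f at 0 has rank 0. Corank 2; j^3 = y*(x + 3*y)^2 has shape L^2 M (L != M), so D-series; mu = 7 gives D_7.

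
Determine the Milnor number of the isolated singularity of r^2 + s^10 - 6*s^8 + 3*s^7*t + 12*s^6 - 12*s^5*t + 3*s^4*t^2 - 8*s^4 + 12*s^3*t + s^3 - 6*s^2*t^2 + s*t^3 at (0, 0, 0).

The Hessian of f at 0 has rank 1. Corank 2; j^3 = s^3 is a perfect cube, so E-series; the 4-jet and mu = 7 give E_7.

7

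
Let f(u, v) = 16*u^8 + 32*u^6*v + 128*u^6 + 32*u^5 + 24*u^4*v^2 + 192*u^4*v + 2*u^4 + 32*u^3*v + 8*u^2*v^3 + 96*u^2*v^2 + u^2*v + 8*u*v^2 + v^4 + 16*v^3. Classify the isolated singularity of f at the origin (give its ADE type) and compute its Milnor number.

The Hessian of f at 0 has rank 0. Corank 2; j^3 = v*(u + 4*v)^2 has shape L^2 M (L != M), so D-series; mu = 5 gives D_5.

Type D_5, Milnor number mu = 5.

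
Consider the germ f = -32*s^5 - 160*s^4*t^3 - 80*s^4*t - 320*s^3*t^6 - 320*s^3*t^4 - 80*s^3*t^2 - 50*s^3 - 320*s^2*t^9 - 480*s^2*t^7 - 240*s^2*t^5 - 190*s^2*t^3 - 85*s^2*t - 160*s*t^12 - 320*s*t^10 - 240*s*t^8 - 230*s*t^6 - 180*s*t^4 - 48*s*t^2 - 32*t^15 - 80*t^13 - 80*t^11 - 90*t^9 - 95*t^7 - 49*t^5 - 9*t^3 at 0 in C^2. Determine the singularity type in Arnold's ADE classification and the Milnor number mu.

Type D_{6}, Milnor number mu = 6.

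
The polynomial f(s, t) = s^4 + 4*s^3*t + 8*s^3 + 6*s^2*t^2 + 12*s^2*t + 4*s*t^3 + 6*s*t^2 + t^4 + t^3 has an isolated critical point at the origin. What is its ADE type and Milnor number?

Type E_6, Milnor number mu = 6.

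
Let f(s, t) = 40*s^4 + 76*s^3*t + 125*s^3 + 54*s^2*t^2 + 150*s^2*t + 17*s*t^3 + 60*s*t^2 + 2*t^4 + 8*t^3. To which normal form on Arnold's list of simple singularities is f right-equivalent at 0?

E_{7}

The Hessian of f at 0 has rank 0. Corank 2; j^3 = (5*s + 2*t)^3 is a perfect cube, so E-series; the 4-jet and mu = 7 give E_7.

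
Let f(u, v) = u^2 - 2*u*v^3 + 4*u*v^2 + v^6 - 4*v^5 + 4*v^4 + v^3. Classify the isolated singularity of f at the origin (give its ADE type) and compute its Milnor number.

The Hessian of f at 0 has rank 1. Corank 1: A-series; mu = 2 gives A_2.

Type A_2, Milnor number mu = 2.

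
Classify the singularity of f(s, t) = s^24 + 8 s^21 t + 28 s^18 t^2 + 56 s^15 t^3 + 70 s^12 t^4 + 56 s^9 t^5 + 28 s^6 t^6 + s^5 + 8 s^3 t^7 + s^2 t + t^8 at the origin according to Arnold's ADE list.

The Hessian of f at 0 has rank 0. Corank 2; j^3 = s^2*t has shape L^2 M (L != M), so D-series; mu = 9 gives D_9.

D_{9}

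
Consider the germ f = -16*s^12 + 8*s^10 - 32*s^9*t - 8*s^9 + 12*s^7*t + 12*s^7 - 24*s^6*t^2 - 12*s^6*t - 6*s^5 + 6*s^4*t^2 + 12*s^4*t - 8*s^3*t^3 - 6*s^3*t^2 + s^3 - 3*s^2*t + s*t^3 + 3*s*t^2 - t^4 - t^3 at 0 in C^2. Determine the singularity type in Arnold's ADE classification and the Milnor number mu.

The Hessian of f at 0 has rank 0. Corank 2; j^3 = (s - t)^3 is a perfect cube, so E-series; the 4-jet and mu = 7 give E_7.

Type E_{7}, Milnor number mu = 7.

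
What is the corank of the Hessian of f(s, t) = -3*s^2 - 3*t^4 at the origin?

1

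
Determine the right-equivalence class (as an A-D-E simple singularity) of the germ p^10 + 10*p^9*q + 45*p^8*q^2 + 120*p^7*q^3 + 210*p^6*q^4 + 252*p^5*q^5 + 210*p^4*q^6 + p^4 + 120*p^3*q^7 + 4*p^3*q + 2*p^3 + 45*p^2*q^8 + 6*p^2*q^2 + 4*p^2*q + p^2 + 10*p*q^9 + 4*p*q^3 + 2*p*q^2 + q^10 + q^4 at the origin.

A_{9}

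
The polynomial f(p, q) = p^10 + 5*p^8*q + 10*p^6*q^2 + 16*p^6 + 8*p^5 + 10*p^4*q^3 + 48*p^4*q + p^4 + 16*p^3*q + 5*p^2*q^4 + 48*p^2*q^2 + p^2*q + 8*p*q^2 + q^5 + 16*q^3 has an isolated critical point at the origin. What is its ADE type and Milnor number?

Type D_{6}, Milnor number mu = 6.

The Hessian of f at 0 is [[0, 0], [0, 0]] with rank 0, so corank 2. A Groebner basis of the Jacobian ideal J(f) in C{p,q} is {p^3 + 1024*p^2/4091 + 4101*p*q/4091 + 20*q^2/4091, p^2*q + p*q/4 + q^2, -64*p^2/4091 + p*q^2 - 12283*p*q/65456 - 8187*q^2/16364, 32*p^2/4091 + 20475*p*q/261824 + q^3 + 12283*q^2/65456}; counting standard monomials gives mu = 6. Corank 2; j^3 = q*(p + 4*q)^2 has shape L^2 M (L != M), so D-series; mu = 6 gives D_6.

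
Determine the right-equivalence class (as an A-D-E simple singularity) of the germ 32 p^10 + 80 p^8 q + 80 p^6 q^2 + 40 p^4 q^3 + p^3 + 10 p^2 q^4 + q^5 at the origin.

E8

The Hessian of f at 0 has rank 0. Corank 2; j^3 = p^3 is a perfect cube, so E-series; the 5-jet and mu = 8 give E_8.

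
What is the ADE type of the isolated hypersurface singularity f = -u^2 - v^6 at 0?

A5

The Hessian of f at 0 is [[-2, 0], [0, 0]] with rank 1, so corank 1. A Groebner basis of the Jacobian ideal J(f) in C{u,v} is {v^5, u}; counting standard monomials gives mu = 5. Corank 1: A-series; mu = 5 gives A_5.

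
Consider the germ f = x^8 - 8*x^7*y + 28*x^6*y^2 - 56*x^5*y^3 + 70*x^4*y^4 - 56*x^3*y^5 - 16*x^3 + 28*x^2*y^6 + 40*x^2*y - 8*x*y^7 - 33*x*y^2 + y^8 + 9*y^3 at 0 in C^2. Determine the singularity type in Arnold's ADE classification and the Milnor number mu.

Type D_{9}, Milnor number mu = 9.

The Hessian of f at 0 is [[0, 0], [0, 0]] with rank 0, so corank 2. A Groebner basis of the Jacobian ideal J(f) in C{x,y} is {8192*x*y + y^7 - 6144*y^2, x*y^2 - 3*y^3/4, x^2 - 7*x*y/4 + 3*y^2/4}; counting standard monomials gives mu = 9. Corank 2; j^3 = -(x - y)*(4*x - 3*y)^2 has shape L^2 M (L != M), so D-series; mu = 9 gives D_9.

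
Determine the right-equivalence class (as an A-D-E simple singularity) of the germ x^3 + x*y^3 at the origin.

E_7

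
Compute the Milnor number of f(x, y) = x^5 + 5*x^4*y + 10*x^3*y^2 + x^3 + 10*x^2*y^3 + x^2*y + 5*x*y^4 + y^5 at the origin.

The Hessian of f at 0 has rank 0. Corank 2; j^3 = x^2*(x + y) has shape L^2 M (L != M), so D-series; mu = 6 gives D_6.

6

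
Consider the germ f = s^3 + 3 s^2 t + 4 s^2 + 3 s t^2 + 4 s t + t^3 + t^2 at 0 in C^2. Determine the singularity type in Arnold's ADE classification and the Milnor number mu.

The Hessian of f at 0 has rank 1. Corank 1: A-series; mu = 2 gives A_2.

Type A_{2}, Milnor number mu = 2.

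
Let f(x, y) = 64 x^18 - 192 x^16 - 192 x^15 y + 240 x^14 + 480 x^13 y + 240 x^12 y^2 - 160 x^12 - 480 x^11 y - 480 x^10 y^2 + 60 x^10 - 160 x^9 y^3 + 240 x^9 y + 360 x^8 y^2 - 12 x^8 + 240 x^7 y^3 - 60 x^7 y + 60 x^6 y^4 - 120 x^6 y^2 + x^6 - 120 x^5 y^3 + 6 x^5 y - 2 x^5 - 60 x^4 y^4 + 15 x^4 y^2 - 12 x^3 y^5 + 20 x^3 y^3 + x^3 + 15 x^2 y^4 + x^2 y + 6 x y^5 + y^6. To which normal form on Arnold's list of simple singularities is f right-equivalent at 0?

The Hessian of f at 0 has rank 0. Corank 2; j^3 = x^2*(x + y) has shape L^2 M (L != M), so D-series; mu = 7 gives D_7.

D_7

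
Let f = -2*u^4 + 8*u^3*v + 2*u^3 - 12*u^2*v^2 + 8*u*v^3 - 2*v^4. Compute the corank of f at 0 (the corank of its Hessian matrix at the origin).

The Hessian at 0 is [[0, 0], [0, 0]] of rank 0; hence corank 2.

2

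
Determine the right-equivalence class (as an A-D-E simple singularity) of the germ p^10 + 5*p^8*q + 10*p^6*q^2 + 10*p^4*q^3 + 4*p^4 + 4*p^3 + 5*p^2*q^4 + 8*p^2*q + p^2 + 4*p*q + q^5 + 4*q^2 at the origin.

A4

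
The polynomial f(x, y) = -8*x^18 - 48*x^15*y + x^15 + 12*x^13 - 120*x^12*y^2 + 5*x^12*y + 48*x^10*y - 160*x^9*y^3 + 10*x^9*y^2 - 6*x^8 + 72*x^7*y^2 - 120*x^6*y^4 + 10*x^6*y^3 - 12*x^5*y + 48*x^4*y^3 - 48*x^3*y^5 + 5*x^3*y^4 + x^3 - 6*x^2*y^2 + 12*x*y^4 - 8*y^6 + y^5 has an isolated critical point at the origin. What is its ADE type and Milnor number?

Type E_8, Milnor number mu = 8.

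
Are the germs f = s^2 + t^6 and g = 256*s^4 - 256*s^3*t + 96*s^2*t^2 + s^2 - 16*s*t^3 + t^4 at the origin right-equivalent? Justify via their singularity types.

No.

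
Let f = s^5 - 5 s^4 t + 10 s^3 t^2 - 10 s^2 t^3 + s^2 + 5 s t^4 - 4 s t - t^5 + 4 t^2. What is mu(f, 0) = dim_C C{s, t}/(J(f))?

The Hessian of f at 0 has rank 1. Corank 1: A-series; mu = 4 gives A_4.

4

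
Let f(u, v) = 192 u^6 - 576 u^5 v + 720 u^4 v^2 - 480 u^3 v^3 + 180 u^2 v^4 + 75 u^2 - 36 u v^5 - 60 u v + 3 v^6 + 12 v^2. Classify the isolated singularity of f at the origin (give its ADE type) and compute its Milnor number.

The Hessian of f at 0 is [[150, -60], [-60, 24]] with rank 1, so corank 1. A Groebner basis of the Jacobian ideal J(f) in C{u,v} is {v^5, u - 2*v/5}; counting standard monomials gives mu = 5. Corank 1: A-series; mu = 5 gives A_5.

Type A_5, Milnor number mu = 5.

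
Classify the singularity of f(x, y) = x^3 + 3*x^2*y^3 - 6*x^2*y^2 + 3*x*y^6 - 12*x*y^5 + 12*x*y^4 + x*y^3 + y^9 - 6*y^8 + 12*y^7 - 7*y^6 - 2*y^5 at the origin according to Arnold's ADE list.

The Hessian of f at 0 has rank 0. Corank 2; j^3 = x^3 is a perfect cube, so E-series; the 4-jet and mu = 7 give E_7.

E_{7}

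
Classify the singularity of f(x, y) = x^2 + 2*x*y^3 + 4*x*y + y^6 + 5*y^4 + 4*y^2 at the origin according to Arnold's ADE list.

The Hessian of f at 0 has rank 1. Corank 1: A-series; mu = 3 gives A_3.

A3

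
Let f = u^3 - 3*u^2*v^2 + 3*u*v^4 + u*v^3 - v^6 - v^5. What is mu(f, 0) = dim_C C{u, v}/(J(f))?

7

The Hessian of f at 0 has rank 0. Corank 2; j^3 = u^3 is a perfect cube, so E-series; the 4-jet and mu = 7 give E_7.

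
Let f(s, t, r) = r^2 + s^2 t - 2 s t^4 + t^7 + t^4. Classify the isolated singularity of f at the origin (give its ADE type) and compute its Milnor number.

Type D_5, Milnor number mu = 5.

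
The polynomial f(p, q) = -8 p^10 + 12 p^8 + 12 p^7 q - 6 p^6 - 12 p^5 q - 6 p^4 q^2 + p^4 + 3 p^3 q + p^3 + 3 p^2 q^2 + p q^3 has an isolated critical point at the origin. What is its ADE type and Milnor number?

Type E_7, Milnor number mu = 7.

The Hessian of f at 0 is [[0, 0], [0, 0]] with rank 0, so corank 2. A Groebner basis of the Jacobian ideal J(f) in C{p,q} is {3*p^2 + q^4 + q^3, p^3, p^2*q - p^2 - q^3/3, 2*p^2 + p*q^2 + 2*q^3/3}; counting standard monomials gives mu = 7. Corank 2; j^3 = p^3 is a perfect cube, so E-series; the 4-jet and mu = 7 give E_7.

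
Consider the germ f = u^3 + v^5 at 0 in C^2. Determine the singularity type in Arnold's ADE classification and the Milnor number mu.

Type E_8, Milnor number mu = 8.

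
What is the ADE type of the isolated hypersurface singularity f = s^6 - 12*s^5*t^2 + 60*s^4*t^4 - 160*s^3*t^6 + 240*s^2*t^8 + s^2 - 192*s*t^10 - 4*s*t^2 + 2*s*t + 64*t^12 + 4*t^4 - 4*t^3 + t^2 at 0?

A_{5}

The Hessian of f at 0 has rank 1. Corank 1: A-series; mu = 5 gives A_5.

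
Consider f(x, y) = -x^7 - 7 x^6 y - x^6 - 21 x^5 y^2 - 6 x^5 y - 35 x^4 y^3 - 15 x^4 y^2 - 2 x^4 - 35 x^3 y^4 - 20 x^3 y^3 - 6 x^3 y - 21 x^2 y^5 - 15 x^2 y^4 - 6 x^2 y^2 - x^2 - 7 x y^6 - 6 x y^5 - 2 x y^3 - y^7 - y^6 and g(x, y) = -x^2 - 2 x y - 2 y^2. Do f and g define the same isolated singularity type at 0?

The Hessian of f at 0 is [[-2, 0], [0, 0]] with rank 1, so corank 1. A Groebner basis of the Jacobian ideal J(f) in C{x,y} is {x*y + y^4, x*y^2 + x/3 + y^3/3, x^2}; counting standard monomials gives mu = 6. Corank 1: A-series; mu = 6 gives A_6. The Hessian of g at 0 is [[-2, -2], [-2, -4]] with rank 2, so corank 0. A Groebner basis of the Jacobian ideal J(g) in C{x,y} is {x, y}; counting standard monomials gives mu = 1. Corank 0: nondegenerate Morse point, so A_1. f is A_6 but g is A_1, hence not right-equivalent.

No.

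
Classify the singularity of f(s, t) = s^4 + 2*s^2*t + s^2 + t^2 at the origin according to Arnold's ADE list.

The Hessian of f at 0 has rank 2. Corank 0: nondegenerate Morse point, so A_1.

A1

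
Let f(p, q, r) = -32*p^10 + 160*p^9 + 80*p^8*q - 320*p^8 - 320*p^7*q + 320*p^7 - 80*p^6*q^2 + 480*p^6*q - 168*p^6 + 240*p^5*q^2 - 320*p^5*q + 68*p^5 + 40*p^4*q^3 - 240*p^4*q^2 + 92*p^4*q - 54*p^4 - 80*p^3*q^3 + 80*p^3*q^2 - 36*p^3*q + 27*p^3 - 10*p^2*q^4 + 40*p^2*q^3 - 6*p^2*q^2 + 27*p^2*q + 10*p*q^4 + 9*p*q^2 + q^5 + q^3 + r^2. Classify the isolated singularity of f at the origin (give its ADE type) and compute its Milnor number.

Type E_8, Milnor number mu = 8.

The Hessian of f at 0 has rank 1. Corank 2; j^3 = (3*p + q)^3 is a perfect cube, so E-series; the 5-jet and mu = 8 give E_8.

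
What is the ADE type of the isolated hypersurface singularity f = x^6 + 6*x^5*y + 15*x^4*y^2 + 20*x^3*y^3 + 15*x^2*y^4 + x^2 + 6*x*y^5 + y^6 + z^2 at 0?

The Hessian of f at 0 has rank 2. Corank 1: A-series; mu = 5 gives A_5.

A_5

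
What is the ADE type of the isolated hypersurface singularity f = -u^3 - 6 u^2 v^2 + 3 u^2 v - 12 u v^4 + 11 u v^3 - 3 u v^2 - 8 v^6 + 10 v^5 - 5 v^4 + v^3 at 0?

The Hessian of f at 0 has rank 0. Corank 2; j^3 = -(u - v)^3 is a perfect cube, so E-series; the 4-jet and mu = 7 give E_7.

E7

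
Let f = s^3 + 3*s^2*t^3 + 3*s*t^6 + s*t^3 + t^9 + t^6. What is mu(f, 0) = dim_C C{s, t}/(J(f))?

7

The Hessian of f at 0 has rank 0. Corank 2; j^3 = s^3 is a perfect cube, so E-series; the 4-jet and mu = 7 give E_7.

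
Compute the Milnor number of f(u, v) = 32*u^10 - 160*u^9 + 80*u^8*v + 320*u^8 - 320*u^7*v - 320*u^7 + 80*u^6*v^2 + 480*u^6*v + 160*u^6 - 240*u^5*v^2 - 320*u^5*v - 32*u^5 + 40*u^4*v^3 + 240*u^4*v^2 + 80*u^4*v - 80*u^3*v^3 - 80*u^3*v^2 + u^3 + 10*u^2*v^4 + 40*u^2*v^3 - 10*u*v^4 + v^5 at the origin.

8

The Hessian of f at 0 is [[0, 0], [0, 0]] with rank 0, so corank 2. A Groebner basis of the Jacobian ideal J(f) in C{u,v} is {v^5, u*v^3 - v^4/8, u^2}; counting standard monomials gives mu = 8. Corank 2; j^3 = u^3 is a perfect cube, so E-series; the 5-jet and mu = 8 give E_8.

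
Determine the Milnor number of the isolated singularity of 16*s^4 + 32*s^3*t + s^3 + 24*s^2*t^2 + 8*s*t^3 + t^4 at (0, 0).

6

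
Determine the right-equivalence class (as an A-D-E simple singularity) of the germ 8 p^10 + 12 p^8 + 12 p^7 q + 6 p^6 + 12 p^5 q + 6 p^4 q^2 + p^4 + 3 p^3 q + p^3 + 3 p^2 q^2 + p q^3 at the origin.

The Hessian of f at 0 is [[0, 0], [0, 0]] with rank 0, so corank 2. A Groebner basis of the Jacobian ideal J(f) in C{p,q} is {3*p^2 + q^4 + q^3, p^3, p^2*q - p^2 - q^3/3, 2*p^2 + p*q^2 + 2*q^3/3}; counting standard monomials gives mu = 7. Corank 2; j^3 = p^3 is a perfect cube, so E-series; the 4-jet and mu = 7 give E_7.

E7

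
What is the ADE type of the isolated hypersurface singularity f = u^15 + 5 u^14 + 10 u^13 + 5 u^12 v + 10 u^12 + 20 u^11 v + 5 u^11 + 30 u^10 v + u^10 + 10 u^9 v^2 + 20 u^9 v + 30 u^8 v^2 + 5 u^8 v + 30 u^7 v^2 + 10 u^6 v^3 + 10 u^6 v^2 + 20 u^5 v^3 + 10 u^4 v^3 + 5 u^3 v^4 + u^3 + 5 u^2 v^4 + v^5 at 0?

E_{8}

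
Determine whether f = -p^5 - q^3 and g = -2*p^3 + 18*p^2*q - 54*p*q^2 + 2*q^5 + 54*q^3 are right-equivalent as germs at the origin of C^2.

The Hessian of f at 0 has rank 0. Corank 2; j^3 = -q^3 is a perfect cube, so E-series; the 5-jet and mu = 8 give E_8. The Hessian of g at 0 has rank 0. Corank 2; j^3 = -2*(p - 3*q)^3 is a perfect cube, so E-series; the 5-jet and mu = 8 give E_8. Both have type E_8, hence right-equivalent.

Yes.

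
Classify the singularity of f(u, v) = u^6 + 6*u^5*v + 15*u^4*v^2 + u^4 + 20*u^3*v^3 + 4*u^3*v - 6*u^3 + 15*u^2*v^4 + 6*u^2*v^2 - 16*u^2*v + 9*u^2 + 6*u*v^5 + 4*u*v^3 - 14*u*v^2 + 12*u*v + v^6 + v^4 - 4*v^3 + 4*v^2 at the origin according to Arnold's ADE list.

A5

The Hessian of f at 0 has rank 1. Corank 1: A-series; mu = 5 gives A_5.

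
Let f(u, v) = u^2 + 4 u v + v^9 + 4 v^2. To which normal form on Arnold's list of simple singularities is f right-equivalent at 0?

A8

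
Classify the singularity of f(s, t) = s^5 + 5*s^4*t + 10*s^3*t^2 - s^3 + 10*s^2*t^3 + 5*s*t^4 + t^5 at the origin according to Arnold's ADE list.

The Hessian of f at 0 is [[0, 0], [0, 0]] with rank 0, so corank 2. A Groebner basis of the Jacobian ideal J(f) in C{s,t} is {t^5, s*t^3 + t^4/4, s^2}; counting standard monomials gives mu = 8. Corank 2; j^3 = -s^3 is a perfect cube, so E-series; the 5-jet and mu = 8 give E_8.

E_{8}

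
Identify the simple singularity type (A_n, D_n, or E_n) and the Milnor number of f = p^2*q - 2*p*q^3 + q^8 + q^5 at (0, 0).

The Hessian of f at 0 is [[0, 0], [0, 0]] with rank 0, so corank 2. A Groebner basis of the Jacobian ideal J(f) in C{p,q} is {p^4, p^3*q + p^2/8 - p*q^2/8, -p^3 + p^2*q^2, -p*q + q^3}; counting standard monomials gives mu = 9. Corank 2; j^3 = p^2*q has shape L^2 M (L != M), so D-series; mu = 9 gives D_9.

Type D_{9}, Milnor number mu = 9.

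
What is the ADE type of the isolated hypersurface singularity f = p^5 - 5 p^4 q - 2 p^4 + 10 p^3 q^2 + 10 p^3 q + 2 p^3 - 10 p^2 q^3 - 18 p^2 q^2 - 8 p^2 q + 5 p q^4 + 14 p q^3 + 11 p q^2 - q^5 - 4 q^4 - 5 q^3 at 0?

D_{4}

The Hessian of f at 0 has rank 0. Corank 2; j^3 = (p - q)*(2*p^2 - 6*p*q + 5*q^2) splits into three distinct lines over C (the quadratic factor has nonzero discriminant), so D_4.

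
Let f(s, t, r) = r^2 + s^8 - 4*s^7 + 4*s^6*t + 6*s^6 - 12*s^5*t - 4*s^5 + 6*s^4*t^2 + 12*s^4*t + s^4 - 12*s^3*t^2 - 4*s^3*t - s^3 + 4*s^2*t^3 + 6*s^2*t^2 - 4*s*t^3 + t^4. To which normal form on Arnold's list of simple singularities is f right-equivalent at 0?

E6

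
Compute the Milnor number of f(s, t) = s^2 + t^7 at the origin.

6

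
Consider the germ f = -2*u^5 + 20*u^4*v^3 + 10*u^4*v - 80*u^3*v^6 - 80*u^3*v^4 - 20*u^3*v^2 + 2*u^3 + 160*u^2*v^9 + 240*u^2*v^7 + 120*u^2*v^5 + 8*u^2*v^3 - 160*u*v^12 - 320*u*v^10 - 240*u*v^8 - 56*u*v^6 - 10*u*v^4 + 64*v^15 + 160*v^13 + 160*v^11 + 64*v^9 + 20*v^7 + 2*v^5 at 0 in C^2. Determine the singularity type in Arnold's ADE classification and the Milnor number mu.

Type E_8, Milnor number mu = 8.

The Hessian of f at 0 is [[0, 0], [0, 0]] with rank 0, so corank 2. A Groebner basis of the Jacobian ideal J(f) in C{u,v} is {-u^2/4 + u*v^3, -u^2 + v^4, u^3, u^2*v}; counting standard monomials gives mu = 8. Corank 2; j^3 = 2*u^3 is a perfect cube, so E-series; the 5-jet and mu = 8 give E_8.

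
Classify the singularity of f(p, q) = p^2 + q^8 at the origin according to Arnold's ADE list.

The Hessian of f at 0 is [[2, 0], [0, 0]] with rank 1, so corank 1. A Groebner basis of the Jacobian ideal J(f) in C{p,q} is {q^7, p}; counting standard monomials gives mu = 7. Corank 1: A-series; mu = 7 gives A_7.

A_7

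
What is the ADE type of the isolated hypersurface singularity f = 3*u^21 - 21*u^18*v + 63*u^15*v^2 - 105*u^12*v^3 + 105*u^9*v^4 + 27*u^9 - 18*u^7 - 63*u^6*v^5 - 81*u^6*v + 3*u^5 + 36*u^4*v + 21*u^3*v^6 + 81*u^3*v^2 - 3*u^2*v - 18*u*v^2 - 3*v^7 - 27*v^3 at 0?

D8

The Hessian of f at 0 has rank 0. Corank 2; j^3 = -3*v*(u + 3*v)^2 has shape L^2 M (L != M), so D-series; mu = 8 gives D_8.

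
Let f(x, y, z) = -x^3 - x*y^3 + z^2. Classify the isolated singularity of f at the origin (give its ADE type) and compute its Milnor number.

The Hessian of f at 0 has rank 1. Corank 2; j^3 = -x^3 is a perfect cube, so E-series; the 4-jet and mu = 7 give E_7.

Type E_{7}, Milnor number mu = 7.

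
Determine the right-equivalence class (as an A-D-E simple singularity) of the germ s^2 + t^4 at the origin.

A_{3}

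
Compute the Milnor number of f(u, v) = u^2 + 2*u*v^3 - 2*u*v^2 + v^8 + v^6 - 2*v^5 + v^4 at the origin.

The Hessian of f at 0 is [[2, 0], [0, 0]] with rank 1, so corank 1. A Groebner basis of the Jacobian ideal J(f) in C{u,v} is {u^3 - u^2 + 2*u*v^2 + u*v + u - v^2, u^2*v + 2*u^2 - 3*u*v^2 - u*v - u + v^2, u + v^3 - v^2}; counting standard monomials gives mu = 7. Corank 1: A-series; mu = 7 gives A_7.

7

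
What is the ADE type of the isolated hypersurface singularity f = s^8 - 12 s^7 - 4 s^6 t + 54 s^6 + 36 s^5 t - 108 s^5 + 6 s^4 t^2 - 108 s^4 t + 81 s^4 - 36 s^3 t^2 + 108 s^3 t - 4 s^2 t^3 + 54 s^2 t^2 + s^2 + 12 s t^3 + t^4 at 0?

A3

The Hessian of f at 0 has rank 1. Corank 1: A-series; mu = 3 gives A_3.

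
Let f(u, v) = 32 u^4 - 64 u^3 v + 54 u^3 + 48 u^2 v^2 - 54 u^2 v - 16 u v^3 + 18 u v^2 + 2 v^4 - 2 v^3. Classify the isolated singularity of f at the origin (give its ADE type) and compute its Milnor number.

The Hessian of f at 0 has rank 0. Corank 2; j^3 = 2*(3*u - v)^3 is a perfect cube, so E-series; the 4-jet and mu = 6 give E_6.

Type E_6, Milnor number mu = 6.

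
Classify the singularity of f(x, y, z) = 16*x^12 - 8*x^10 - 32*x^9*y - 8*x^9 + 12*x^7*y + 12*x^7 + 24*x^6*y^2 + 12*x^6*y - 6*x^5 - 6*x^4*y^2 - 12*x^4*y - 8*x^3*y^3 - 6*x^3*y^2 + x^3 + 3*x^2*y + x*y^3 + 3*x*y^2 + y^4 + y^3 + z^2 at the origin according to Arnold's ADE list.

The Hessian of f at 0 has rank 1. Corank 2; j^3 = (x + y)^3 is a perfect cube, so E-series; the 4-jet and mu = 7 give E_7.

E_{7}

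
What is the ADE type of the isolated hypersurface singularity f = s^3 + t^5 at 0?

E8

The Hessian of f at 0 is [[0, 0], [0, 0]] with rank 0, so corank 2. A Groebner basis of the Jacobian ideal J(f) in C{s,t} is {t^4, s^2}; counting standard monomials gives mu = 8. Corank 2; j^3 = s^3 is a perfect cube, so E-series; the 5-jet and mu = 8 give E_8.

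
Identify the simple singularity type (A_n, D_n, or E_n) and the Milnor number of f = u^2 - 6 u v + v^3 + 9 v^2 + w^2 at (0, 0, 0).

Type A_2, Milnor number mu = 2.

The Hessian of f at 0 has rank 2. Corank 1: A-series; mu = 2 gives A_2.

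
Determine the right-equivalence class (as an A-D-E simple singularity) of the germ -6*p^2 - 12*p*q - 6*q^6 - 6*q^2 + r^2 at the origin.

A5

The Hessian of f at 0 has rank 2. Corank 1: A-series; mu = 5 gives A_5.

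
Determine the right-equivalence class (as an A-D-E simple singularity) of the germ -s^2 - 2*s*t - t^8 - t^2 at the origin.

A_7

The Hessian of f at 0 has rank 1. Corank 1: A-series; mu = 7 gives A_7.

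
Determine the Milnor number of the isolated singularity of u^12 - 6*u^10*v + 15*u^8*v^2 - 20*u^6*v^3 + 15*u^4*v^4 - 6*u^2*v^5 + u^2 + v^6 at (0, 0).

5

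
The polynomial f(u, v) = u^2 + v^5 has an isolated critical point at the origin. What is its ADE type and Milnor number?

Type A_4, Milnor number mu = 4.

The Hessian of f at 0 is [[2, 0], [0, 0]] with rank 1, so corank 1. A Groebner basis of the Jacobian ideal J(f) in C{u,v} is {v^4, u}; counting standard monomials gives mu = 4. Corank 1: A-series; mu = 4 gives A_4.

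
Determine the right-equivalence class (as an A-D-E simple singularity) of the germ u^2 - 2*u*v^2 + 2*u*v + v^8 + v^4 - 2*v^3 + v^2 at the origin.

A_{7}

The Hessian of f at 0 has rank 1. Corank 1: A-series; mu = 7 gives A_7.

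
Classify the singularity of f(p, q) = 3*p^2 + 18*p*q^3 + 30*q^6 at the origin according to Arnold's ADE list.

A_{5}

The Hessian of f at 0 has rank 1. Corank 1: A-series; mu = 5 gives A_5.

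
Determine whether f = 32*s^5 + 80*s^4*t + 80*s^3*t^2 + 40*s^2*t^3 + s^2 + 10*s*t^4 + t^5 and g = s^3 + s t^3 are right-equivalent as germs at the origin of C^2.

The Hessian of f at 0 has rank 1. Corank 1: A-series; mu = 4 gives A_4. The Hessian of g at 0 has rank 0. Corank 2; j^3 = s^3 is a perfect cube, so E-series; the 4-jet and mu = 7 give E_7. f is A_4 but g is E_7, hence not right-equivalent.

No.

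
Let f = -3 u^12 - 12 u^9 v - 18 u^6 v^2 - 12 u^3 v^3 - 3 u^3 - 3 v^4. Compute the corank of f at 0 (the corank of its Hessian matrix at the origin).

2

The Hessian at 0 is [[0, 0], [0, 0]] of rank 0; hence corank 2.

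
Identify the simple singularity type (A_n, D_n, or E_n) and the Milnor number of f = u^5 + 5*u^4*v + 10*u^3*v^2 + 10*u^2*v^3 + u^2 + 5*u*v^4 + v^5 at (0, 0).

The Hessian of f at 0 has rank 1. Corank 1: A-series; mu = 4 gives A_4.

Type A4, Milnor number mu = 4.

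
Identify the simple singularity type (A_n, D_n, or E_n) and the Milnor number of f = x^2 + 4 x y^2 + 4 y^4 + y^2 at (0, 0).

The Hessian of f at 0 has rank 2. Corank 0: nondegenerate Morse point, so A_1.

Type A_1, Milnor number mu = 1.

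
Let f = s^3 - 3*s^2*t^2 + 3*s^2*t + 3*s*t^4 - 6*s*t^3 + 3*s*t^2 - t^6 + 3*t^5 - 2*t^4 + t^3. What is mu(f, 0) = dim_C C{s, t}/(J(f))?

6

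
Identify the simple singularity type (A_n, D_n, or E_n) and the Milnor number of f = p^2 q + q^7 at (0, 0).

Type D8, Milnor number mu = 8.

The Hessian of f at 0 is [[0, 0], [0, 0]] with rank 0, so corank 2. A Groebner basis of the Jacobian ideal J(f) in C{p,q} is {p^2/7 + q^6, p^3, p*q}; counting standard monomials gives mu = 8. Corank 2; j^3 = p^2*q has shape L^2 M (L != M), so D-series; mu = 8 gives D_8.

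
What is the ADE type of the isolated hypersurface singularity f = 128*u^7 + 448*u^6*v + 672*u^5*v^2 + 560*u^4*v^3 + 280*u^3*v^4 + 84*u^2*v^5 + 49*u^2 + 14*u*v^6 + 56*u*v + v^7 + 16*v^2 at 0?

A_{6}

The Hessian of f at 0 is [[98, 56], [56, 32]] with rank 1, so corank 1. A Groebner basis of the Jacobian ideal J(f) in C{u,v} is {v^6, u + 4*v/7}; counting standard monomials gives mu = 6. Corank 1: A-series; mu = 6 gives A_6.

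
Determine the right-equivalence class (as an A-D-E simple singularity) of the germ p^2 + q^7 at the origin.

The Hessian of f at 0 has rank 1. Corank 1: A-series; mu = 6 gives A_6.

A_6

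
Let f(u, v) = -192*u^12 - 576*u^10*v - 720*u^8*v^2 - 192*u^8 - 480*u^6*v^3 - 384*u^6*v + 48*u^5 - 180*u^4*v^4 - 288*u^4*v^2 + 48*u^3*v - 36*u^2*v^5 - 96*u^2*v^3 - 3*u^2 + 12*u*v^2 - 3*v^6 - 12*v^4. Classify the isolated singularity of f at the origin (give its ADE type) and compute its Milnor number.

The Hessian of f at 0 is [[-6, 0], [0, 0]] with rank 1, so corank 1. A Groebner basis of the Jacobian ideal J(f) in C{u,v} is {u^3, u^2*v, -u/2 + v^2}; counting standard monomials gives mu = 5. Corank 1: A-series; mu = 5 gives A_5.

Type A5, Milnor number mu = 5.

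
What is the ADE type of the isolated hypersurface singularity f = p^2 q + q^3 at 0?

The Hessian of f at 0 has rank 0. Corank 2; j^3 = q*(p^2 + q^2) splits into three distinct lines over C (the quadratic factor has nonzero discriminant), so D_4.

D_4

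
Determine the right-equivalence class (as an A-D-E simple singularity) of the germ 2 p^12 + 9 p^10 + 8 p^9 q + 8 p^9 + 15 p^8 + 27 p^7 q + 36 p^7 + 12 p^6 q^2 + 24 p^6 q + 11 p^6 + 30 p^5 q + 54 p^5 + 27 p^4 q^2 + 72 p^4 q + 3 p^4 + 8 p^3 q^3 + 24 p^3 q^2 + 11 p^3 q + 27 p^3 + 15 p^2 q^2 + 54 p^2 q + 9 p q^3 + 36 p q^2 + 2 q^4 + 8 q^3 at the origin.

E_{7}

The Hessian of f at 0 has rank 0. Corank 2; j^3 = (3*p + 2*q)^3 is a perfect cube, so E-series; the 4-jet and mu = 7 give E_7.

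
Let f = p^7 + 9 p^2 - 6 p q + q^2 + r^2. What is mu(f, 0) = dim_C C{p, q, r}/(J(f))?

6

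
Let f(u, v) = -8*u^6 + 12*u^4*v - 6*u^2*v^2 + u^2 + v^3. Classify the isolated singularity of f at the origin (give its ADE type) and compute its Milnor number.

Type A_2, Milnor number mu = 2.

The Hessian of f at 0 is [[2, 0], [0, 0]] with rank 1, so corank 1. A Groebner basis of the Jacobian ideal J(f) in C{u,v} is {v^2, u}; counting standard monomials gives mu = 2. Corank 1: A-series; mu = 2 gives A_2.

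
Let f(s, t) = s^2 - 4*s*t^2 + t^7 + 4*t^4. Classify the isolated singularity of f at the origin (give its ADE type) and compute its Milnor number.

Type A6, Milnor number mu = 6.

The Hessian of f at 0 is [[2, 0], [0, 0]] with rank 1, so corank 1. A Groebner basis of the Jacobian ideal J(f) in C{s,t} is {s^3, -s/2 + t^2}; counting standard monomials gives mu = 6. Corank 1: A-series; mu = 6 gives A_6.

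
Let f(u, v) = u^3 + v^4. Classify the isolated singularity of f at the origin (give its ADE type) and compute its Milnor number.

Type E_{6}, Milnor number mu = 6.

The Hessian of f at 0 is [[0, 0], [0, 0]] with rank 0, so corank 2. A Groebner basis of the Jacobian ideal J(f) in C{u,v} is {v^3, u^2}; counting standard monomials gives mu = 6. Corank 2; j^3 = u^3 is a perfect cube, so E-series; the 4-jet and mu = 6 give E_6.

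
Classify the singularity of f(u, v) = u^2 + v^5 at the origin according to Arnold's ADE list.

The Hessian of f at 0 has rank 1. Corank 1: A-series; mu = 4 gives A_4.

A_4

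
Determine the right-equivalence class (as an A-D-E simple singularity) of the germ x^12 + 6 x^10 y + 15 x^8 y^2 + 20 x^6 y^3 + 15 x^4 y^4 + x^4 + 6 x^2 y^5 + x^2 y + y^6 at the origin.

D_7

The Hessian of f at 0 has rank 0. Corank 2; j^3 = x^2*y has shape L^2 M (L != M), so D-series; mu = 7 gives D_7.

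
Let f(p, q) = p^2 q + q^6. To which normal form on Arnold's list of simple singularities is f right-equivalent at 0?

D_7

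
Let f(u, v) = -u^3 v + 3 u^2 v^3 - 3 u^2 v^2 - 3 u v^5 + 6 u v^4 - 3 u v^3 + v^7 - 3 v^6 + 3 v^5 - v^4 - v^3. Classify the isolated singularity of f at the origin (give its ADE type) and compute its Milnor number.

Type E_7, Milnor number mu = 7.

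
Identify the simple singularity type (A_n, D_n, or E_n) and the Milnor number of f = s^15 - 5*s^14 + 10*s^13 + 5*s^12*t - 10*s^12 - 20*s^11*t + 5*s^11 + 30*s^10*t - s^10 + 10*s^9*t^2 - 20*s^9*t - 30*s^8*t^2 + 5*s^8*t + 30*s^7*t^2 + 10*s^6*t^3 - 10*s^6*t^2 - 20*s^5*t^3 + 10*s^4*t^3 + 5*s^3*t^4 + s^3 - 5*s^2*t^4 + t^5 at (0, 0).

Type E8, Milnor number mu = 8.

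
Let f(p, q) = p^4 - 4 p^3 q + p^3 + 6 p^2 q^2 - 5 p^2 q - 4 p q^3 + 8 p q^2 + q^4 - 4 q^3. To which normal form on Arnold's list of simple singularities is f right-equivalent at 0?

The Hessian of f at 0 is [[0, 0], [0, 0]] with rank 0, so corank 2. A Groebner basis of the Jacobian ideal J(f) in C{p,q} is {p*q^2 - p*q/2 + q^2, -p*q/4 + q^3 + q^2/2, p^2 - 3*p*q + 2*q^2}; counting standard monomials gives mu = 5. Corank 2; j^3 = (p - 2*q)^2*(p - q) has shape L^2 M (L != M), so D-series; mu = 5 gives D_5.

D_{5}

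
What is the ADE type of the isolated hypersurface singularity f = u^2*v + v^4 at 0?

D_{5}

The Hessian of f at 0 is [[0, 0], [0, 0]] with rank 0, so corank 2. A Groebner basis of the Jacobian ideal J(f) in C{u,v} is {u^3, u^2/4 + v^3, u*v}; counting standard monomials gives mu = 5. Corank 2; j^3 = u^2*v has shape L^2 M (L != M), so D-series; mu = 5 gives D_5.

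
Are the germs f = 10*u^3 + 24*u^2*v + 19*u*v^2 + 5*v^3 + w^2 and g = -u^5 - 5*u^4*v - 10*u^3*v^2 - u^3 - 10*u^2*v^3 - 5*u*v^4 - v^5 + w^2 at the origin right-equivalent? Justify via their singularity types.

The Hessian of f at 0 has rank 1. Corank 2; j^3 = (u + v)*(10*u^2 + 14*u*v + 5*v^2) splits into three distinct lines over C (the quadratic factor has nonzero discriminant), so D_4. The Hessian of g at 0 has rank 1. Corank 2; j^3 = -u^3 is a perfect cube, so E-series; the 5-jet and mu = 8 give E_8. f is D_4 but g is E_8, hence not right-equivalent.

No.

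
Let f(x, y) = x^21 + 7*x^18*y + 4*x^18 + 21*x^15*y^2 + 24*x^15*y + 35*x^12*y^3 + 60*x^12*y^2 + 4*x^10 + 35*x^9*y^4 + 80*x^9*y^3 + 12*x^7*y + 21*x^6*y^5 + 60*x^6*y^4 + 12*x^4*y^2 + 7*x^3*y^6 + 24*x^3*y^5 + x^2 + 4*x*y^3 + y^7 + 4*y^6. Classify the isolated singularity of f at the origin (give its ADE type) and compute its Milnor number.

The Hessian of f at 0 is [[2, 0], [0, 0]] with rank 1, so corank 1. A Groebner basis of the Jacobian ideal J(f) in C{x,y} is {x/2 + y^3, x^2}; counting standard monomials gives mu = 6. Corank 1: A-series; mu = 6 gives A_6.

Type A_6, Milnor number mu = 6.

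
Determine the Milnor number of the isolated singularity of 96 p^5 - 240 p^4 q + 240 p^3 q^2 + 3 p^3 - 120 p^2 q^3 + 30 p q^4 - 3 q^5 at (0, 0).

8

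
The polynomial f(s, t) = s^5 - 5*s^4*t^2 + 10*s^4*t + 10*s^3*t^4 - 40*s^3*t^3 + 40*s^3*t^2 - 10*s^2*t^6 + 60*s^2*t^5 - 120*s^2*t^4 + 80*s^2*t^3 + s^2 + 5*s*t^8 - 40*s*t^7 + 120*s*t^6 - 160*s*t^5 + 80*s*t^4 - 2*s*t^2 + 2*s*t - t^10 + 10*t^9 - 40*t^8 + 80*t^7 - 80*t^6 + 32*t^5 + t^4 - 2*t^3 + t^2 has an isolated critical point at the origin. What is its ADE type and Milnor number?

Type A_4, Milnor number mu = 4.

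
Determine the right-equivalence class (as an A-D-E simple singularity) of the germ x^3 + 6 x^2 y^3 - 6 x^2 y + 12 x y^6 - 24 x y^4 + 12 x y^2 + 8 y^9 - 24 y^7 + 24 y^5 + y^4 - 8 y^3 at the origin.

E_{6}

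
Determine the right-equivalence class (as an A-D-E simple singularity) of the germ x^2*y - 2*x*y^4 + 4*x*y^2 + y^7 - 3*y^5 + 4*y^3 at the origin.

D_{6}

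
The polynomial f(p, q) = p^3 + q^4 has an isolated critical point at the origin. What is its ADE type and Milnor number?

Type E_{6}, Milnor number mu = 6.

The Hessian of f at 0 is [[0, 0], [0, 0]] with rank 0, so corank 2. A Groebner basis of the Jacobian ideal J(f) in C{p,q} is {q^3, p^2}; counting standard monomials gives mu = 6. Corank 2; j^3 = p^3 is a perfect cube, so E-series; the 4-jet and mu = 6 give E_6.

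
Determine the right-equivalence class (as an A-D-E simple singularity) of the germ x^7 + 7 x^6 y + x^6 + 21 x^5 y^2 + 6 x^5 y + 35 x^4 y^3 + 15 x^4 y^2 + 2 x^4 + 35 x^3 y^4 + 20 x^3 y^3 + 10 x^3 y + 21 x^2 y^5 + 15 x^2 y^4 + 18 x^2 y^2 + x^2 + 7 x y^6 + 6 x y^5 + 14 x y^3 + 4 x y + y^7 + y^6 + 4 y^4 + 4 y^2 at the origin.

A_{6}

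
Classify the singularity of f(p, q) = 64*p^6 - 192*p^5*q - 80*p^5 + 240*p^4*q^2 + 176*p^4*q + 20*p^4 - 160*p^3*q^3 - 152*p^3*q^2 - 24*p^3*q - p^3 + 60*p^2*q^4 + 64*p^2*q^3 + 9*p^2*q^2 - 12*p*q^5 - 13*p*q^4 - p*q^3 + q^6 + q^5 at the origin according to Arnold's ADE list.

The Hessian of f at 0 is [[0, 0], [0, 0]] with rank 0, so corank 2. A Groebner basis of the Jacobian ideal J(f) in C{p,q} is {-3*p^2/5 + q^4 - q^3/5, p^3, p^2*q + p^2/5 + q^3/15, p^2/5 + p*q^2 + q^3/15}; counting standard monomials gives mu = 7. Corank 2; j^3 = -p^3 is a perfect cube, so E-series; the 4-jet and mu = 7 give E_7.

E_{7}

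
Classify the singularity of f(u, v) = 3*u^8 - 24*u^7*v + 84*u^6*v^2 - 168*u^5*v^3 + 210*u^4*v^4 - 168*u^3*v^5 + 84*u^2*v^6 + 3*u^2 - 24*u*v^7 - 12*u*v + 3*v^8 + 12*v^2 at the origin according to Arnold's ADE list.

A7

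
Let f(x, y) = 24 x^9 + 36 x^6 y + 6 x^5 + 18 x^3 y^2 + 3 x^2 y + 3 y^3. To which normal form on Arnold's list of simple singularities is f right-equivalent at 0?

D4

The Hessian of f at 0 has rank 0. Corank 2; j^3 = 3*y*(x^2 + y^2) splits into three distinct lines over C (the quadratic factor has nonzero discriminant), so D_4.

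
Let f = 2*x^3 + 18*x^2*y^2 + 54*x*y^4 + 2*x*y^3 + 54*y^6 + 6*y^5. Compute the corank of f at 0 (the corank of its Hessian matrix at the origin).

Hessian at 0 has rank 0.

2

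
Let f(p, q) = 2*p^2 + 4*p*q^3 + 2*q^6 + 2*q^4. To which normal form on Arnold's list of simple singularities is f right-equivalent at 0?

A_3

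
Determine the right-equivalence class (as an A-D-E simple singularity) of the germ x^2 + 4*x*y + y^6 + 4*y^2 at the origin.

A5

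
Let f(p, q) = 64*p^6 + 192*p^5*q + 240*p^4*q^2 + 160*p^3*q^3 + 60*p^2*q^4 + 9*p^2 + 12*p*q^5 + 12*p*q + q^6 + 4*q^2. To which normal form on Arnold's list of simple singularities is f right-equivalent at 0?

The Hessian of f at 0 has rank 1. Corank 1: A-series; mu = 5 gives A_5.

A_{5}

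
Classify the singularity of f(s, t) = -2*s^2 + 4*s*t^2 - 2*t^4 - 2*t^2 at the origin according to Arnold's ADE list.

A1

The Hessian of f at 0 has rank 2. Corank 0: nondegenerate Morse point, so A_1.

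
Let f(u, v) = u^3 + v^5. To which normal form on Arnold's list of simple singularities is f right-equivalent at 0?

The Hessian of f at 0 has rank 0. Corank 2; j^3 = u^3 is a perfect cube, so E-series; the 5-jet and mu = 8 give E_8.

E_8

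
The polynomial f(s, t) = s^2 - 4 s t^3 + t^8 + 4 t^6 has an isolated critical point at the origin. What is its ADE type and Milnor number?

Type A7, Milnor number mu = 7.

The Hessian of f at 0 is [[2, 0], [0, 0]] with rank 1, so corank 1. A Groebner basis of the Jacobian ideal J(f) in C{s,t} is {s^3, s^2*t, -s/2 + t^3}; counting standard monomials gives mu = 7. Corank 1: A-series; mu = 7 gives A_7.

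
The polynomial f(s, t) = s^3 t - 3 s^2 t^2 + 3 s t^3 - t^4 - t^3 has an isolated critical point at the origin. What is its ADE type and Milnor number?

Type E_7, Milnor number mu = 7.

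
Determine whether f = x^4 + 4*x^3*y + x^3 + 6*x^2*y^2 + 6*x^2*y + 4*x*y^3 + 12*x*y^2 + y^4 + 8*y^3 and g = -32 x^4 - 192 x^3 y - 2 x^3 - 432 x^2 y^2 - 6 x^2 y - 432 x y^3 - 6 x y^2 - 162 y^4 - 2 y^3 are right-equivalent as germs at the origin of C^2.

The Hessian of f at 0 has rank 0. Corank 2; j^3 = (x + 2*y)^3 is a perfect cube, so E-series; the 4-jet and mu = 6 give E_6. The Hessian of g at 0 has rank 0. Corank 2; j^3 = -2*(x + y)^3 is a perfect cube, so E-series; the 4-jet and mu = 6 give E_6. Both have type E_6, hence right-equivalent.

Yes.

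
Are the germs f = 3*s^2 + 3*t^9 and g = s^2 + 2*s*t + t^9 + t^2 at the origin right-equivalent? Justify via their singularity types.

The Hessian of f at 0 has rank 1. Corank 1: A-series; mu = 8 gives A_8. The Hessian of g at 0 has rank 1. Corank 1: A-series; mu = 8 gives A_8. Both have type A_8, hence right-equivalent.

Yes.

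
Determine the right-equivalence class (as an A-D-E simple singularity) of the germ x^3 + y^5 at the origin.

E8

The Hessian of f at 0 has rank 0. Corank 2; j^3 = x^3 is a perfect cube, so E-series; the 5-jet and mu = 8 give E_8.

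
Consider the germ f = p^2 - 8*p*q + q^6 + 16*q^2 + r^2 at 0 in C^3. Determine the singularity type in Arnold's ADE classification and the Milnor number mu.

Type A_{5}, Milnor number mu = 5.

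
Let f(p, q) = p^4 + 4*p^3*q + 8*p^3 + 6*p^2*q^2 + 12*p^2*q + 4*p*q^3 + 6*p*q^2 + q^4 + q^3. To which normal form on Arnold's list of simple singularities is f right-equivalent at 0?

The Hessian of f at 0 has rank 0. Corank 2; j^3 = (2*p + q)^3 is a perfect cube, so E-series; the 4-jet and mu = 6 give E_6.

E_{6}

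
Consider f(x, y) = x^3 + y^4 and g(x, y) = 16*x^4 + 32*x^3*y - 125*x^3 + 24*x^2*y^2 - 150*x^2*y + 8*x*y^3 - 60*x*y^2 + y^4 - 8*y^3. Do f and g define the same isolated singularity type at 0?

Yes.

The Hessian of f at 0 is [[0, 0], [0, 0]] with rank 0, so corank 2. A Groebner basis of the Jacobian ideal J(f) in C{x,y} is {y^3, x^2}; counting standard monomials gives mu = 6. Corank 2; j^3 = x^3 is a perfect cube, so E-series; the 4-jet and mu = 6 give E_6. The Hessian of g at 0 is [[0, 0], [0, 0]] with rank 0, so corank 2. A Groebner basis of the Jacobian ideal J(g) in C{x,y} is {y^4, x*y^2 + 13*y^3/30, x^2 + 4*x*y/5 + 4*y^2/25}; counting standard monomials gives mu = 6. Corank 2; j^3 = -(5*x + 2*y)^3 is a perfect cube, so E-series; the 4-jet and mu = 6 give E_6. Both have type E_6, hence right-equivalent.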